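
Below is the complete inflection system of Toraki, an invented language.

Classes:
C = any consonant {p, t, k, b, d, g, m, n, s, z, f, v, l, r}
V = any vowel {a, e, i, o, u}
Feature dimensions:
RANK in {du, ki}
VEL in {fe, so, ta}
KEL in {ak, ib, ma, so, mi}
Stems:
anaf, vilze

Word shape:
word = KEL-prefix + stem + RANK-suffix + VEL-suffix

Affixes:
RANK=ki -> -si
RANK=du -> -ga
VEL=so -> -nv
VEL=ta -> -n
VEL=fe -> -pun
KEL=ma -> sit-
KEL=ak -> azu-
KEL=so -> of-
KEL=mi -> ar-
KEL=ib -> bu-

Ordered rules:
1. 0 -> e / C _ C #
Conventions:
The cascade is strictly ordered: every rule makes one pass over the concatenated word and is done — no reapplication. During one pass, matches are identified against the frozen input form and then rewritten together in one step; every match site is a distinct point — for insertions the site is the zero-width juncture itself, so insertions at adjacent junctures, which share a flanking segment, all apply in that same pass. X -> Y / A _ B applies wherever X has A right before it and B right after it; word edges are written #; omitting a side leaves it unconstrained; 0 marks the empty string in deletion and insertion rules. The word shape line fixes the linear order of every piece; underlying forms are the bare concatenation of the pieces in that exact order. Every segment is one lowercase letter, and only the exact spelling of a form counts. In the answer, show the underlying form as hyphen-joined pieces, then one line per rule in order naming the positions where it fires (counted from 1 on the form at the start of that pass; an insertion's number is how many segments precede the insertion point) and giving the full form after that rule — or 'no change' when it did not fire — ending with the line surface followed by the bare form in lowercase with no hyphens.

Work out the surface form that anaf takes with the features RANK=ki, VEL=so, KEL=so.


underlying: of-anaf-si-nv
1. 0 -> e / C _ C #: inserts after position(s) 9: ofanafsinev
surface: ofanafsinev


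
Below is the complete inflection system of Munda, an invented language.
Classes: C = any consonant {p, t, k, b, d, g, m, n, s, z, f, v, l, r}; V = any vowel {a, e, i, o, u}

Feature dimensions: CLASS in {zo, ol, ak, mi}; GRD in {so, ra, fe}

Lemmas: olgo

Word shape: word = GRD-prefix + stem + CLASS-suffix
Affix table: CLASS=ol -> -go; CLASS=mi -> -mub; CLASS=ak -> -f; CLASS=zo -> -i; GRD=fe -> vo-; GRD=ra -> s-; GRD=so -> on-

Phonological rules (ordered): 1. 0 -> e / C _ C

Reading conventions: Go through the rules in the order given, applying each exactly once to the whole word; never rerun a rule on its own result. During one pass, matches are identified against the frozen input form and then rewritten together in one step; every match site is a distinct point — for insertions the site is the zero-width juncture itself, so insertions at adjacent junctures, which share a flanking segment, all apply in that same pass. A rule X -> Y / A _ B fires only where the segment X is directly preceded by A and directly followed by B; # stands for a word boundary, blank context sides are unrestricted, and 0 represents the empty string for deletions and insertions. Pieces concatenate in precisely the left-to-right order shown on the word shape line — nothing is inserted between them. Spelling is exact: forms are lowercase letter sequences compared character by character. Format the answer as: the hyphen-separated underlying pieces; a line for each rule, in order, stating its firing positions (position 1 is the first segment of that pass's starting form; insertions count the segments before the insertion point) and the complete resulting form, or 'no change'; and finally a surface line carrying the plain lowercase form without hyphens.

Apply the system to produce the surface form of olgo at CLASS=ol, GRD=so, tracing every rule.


underlying: on-olgo-go
1. 0 -> e / C _ C: inserts after position(s) 4: onolegogo
surface: onolegogo


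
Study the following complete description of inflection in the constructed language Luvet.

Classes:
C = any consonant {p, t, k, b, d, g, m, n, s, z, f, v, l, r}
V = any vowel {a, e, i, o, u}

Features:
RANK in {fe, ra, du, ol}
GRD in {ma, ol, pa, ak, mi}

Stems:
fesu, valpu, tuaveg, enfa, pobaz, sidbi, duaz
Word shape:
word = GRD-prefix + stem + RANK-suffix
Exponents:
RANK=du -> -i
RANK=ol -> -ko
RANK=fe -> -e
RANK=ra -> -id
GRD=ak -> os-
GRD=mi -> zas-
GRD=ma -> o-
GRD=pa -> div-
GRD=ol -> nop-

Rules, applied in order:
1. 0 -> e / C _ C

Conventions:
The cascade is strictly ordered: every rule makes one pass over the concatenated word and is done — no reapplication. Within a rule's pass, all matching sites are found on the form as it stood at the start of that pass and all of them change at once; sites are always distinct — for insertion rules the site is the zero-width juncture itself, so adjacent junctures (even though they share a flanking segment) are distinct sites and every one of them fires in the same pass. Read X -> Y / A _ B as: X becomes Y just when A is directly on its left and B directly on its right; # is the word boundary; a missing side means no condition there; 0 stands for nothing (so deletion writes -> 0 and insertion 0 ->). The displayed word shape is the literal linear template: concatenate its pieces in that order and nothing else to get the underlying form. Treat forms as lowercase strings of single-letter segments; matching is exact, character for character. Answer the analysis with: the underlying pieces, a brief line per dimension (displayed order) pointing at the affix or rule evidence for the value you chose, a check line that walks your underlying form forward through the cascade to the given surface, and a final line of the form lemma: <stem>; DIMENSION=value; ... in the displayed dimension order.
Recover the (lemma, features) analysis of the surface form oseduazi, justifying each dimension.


underlying: os-duaz-i
RANK=du - signalled by the affix -i
GRD=ak - signalled by the affix os-
check: osduazi -> oseduazi
lemma: duaz; RANK=du; GRD=ak


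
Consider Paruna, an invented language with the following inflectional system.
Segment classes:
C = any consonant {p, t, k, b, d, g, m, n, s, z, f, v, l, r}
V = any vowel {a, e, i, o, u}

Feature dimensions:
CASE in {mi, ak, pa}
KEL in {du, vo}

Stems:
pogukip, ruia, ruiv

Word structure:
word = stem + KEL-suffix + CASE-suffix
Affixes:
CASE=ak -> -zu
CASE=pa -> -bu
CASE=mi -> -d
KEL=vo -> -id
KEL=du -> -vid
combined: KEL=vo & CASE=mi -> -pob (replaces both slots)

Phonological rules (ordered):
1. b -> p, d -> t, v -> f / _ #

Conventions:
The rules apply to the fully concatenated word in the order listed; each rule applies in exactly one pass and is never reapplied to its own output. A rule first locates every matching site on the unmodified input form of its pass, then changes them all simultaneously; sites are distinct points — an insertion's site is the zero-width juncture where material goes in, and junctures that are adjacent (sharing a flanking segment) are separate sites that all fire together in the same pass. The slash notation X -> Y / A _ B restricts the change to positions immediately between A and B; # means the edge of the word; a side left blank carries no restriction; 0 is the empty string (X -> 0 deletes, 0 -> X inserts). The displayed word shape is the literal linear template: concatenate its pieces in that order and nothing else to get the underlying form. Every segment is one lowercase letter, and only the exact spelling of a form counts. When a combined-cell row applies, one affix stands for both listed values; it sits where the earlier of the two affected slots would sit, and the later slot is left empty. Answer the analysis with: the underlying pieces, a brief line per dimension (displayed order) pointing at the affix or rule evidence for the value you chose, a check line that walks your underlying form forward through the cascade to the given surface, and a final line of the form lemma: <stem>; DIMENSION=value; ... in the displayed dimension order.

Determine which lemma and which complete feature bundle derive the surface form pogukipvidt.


underlying: pogukip-vid-d
CASE=mi - signalled by the affix -d
KEL=du - signalled by the affix -vid
check: pogukipvidd -> pogukipvidt
lemma: pogukip; CASE=mi; KEL=du


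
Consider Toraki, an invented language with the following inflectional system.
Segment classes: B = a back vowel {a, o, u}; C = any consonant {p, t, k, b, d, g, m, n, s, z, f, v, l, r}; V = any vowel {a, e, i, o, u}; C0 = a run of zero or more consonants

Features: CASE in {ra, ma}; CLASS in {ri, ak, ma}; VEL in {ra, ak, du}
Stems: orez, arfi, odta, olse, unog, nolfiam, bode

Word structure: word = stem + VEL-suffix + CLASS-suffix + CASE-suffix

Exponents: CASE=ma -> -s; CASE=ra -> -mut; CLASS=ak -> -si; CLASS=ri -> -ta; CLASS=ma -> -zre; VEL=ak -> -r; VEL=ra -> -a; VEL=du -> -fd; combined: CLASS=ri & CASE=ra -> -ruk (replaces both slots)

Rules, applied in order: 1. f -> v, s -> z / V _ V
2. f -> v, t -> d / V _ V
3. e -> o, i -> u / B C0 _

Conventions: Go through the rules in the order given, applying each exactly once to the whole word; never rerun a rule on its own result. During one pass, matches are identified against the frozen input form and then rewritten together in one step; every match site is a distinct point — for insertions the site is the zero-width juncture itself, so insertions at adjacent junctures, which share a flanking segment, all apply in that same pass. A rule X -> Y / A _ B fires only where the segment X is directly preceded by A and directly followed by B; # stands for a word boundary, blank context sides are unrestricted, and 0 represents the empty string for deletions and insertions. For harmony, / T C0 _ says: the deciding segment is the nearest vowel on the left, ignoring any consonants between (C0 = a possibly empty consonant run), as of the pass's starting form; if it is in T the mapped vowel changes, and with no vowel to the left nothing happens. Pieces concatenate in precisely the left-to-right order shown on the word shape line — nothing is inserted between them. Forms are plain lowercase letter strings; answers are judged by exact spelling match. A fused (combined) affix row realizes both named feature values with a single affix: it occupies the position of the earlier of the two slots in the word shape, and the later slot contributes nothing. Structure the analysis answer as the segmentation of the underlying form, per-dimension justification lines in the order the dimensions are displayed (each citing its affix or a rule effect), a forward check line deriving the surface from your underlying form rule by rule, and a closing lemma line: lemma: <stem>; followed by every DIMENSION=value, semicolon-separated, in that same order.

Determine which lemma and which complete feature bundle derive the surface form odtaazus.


underlying: odta-a-si-s
CASE=ma - signalled by the affix -s
CLASS=ak - signalled by the affix -si
VEL=ra - signalled by the affix -a
check: odtaasis -> odtaazis -> odtaazis -> odtaazus
lemma: odta; CASE=ma; CLASS=ak; VEL=ra


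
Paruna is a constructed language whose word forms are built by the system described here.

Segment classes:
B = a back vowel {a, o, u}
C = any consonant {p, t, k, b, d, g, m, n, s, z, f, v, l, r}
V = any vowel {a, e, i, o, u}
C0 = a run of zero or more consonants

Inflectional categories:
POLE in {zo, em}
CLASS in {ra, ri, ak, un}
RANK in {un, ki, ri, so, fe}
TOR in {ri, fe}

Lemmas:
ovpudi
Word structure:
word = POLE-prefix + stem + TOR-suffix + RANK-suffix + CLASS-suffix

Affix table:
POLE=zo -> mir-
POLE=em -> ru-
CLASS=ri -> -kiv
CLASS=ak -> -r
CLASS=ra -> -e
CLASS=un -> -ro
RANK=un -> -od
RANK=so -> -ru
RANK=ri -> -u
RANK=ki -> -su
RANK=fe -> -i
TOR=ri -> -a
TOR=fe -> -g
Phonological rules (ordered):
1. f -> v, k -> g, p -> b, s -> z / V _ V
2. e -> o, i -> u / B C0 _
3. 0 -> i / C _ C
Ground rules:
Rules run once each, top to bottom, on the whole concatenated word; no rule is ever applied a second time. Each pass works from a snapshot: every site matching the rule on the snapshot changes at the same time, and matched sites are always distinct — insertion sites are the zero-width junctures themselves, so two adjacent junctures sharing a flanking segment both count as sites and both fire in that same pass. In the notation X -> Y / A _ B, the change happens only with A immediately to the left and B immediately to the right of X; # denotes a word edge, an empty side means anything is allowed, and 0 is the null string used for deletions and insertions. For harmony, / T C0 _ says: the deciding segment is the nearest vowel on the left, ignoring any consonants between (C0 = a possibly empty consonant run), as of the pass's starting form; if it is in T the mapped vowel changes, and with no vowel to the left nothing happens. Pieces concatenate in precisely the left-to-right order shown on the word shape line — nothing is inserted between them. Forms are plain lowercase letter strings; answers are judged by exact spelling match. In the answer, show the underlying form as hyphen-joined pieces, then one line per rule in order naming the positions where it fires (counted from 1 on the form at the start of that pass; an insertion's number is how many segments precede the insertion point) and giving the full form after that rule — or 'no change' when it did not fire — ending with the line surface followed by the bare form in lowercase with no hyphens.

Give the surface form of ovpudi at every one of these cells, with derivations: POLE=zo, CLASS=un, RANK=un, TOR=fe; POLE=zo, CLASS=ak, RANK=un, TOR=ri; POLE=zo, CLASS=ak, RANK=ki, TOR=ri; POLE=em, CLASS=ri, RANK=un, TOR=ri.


cell POLE=zo, CLASS=un, RANK=un, TOR=fe:
underlying: mir-ovpudi-g-od-ro
1. f -> v, k -> g, p -> b, s -> z / V _ V: no change
2. e -> o, i -> u / B C0 _: fires at position(s) 9: mirovpudugodro
3. 0 -> i / C _ C: inserts after position(s) 5, 12: mirovipudugodiro
surface: mirovipudugodiro

cell POLE=zo, CLASS=ak, RANK=un, TOR=ri:
underlying: mir-ovpudi-a-od-r
1. f -> v, k -> g, p -> b, s -> z / V _ V: no change
2. e -> o, i -> u / B C0 _: fires at position(s) 9: mirovpuduaodr
3. 0 -> i / C _ C: inserts after position(s) 5, 12: mirovipuduaodir
surface: mirovipuduaodir

cell POLE=zo, CLASS=ak, RANK=ki, TOR=ri:
underlying: mir-ovpudi-a-su-r
1. f -> v, k -> g, p -> b, s -> z / V _ V: fires at position(s) 11: mirovpudiazur
2. e -> o, i -> u / B C0 _: fires at position(s) 9: mirovpuduazur
3. 0 -> i / C _ C: inserts after position(s) 5: mirovipuduazur
surface: mirovipuduazur

cell POLE=em, CLASS=ri, RANK=un, TOR=ri:
underlying: ru-ovpudi-a-od-kiv
1. f -> v, k -> g, p -> b, s -> z / V _ V: no change
2. e -> o, i -> u / B C0 _: fires at position(s) 8, 13: ruovpuduaodkuv
3. 0 -> i / C _ C: inserts after position(s) 4, 11: ruovipuduaodikuv
surface: ruovipuduaodikuv


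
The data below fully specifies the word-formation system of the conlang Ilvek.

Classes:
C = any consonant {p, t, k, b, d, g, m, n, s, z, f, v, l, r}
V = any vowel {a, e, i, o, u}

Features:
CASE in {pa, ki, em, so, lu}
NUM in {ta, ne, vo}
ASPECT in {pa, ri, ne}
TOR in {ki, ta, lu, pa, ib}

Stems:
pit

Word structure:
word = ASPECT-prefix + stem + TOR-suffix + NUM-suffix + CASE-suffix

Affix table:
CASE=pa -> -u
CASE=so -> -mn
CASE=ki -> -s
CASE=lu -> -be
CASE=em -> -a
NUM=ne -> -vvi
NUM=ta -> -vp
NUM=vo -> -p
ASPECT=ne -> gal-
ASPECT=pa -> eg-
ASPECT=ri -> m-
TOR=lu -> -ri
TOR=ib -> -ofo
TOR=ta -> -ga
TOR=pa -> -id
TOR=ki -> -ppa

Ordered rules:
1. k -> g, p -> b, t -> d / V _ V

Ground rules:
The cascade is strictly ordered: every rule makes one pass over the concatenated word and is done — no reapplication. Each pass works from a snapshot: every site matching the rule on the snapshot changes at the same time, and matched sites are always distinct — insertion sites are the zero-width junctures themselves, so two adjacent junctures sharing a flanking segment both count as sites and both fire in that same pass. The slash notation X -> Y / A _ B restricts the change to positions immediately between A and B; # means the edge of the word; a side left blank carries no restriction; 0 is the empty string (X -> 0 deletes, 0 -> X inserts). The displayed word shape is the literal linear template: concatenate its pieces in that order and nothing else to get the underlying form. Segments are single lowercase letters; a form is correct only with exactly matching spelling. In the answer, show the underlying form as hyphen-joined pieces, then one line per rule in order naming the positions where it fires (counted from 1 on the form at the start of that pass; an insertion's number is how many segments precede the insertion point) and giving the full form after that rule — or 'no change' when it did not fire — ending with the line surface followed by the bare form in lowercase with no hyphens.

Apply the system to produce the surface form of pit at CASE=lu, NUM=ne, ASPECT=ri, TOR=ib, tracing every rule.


underlying: m-pit-ofo-vvi-be
1. k -> g, p -> b, t -> d / V _ V: fires at position(s) 4: mpidofovvibe
surface: mpidofovvibe


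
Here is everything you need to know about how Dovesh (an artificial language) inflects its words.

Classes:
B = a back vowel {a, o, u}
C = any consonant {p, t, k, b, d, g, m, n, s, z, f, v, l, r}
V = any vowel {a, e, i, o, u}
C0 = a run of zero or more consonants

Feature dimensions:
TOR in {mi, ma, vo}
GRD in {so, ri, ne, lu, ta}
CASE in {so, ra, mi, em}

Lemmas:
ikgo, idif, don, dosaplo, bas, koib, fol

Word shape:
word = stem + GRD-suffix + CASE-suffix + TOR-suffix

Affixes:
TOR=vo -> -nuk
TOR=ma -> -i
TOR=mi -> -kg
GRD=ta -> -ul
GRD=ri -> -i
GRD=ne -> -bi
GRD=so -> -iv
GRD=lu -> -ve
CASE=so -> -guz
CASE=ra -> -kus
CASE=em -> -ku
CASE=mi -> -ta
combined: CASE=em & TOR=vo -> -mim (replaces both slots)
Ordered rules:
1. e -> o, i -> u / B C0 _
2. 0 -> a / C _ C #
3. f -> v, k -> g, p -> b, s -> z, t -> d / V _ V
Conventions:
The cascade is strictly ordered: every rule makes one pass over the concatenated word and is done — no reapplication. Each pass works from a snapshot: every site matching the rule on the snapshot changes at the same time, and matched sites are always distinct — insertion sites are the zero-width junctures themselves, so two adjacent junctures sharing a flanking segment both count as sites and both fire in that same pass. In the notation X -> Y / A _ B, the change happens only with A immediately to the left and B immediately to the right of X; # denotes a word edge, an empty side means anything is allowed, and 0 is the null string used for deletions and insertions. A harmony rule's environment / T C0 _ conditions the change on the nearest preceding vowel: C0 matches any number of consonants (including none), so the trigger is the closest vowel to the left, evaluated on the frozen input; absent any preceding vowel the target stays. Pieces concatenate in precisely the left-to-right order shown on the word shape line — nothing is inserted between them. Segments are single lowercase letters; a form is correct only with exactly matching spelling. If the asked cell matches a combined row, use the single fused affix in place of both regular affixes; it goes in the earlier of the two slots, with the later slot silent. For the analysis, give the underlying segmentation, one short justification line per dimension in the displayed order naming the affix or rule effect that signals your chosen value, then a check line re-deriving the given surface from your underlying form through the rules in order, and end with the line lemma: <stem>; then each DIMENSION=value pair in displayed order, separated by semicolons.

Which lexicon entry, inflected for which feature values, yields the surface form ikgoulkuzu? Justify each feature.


underlying: ikgo-ul-kus-i
TOR=ma - signalled by the affix -i
GRD=ta - signalled by the affix -ul
CASE=ra - signalled by the affix -kus
check: ikgoulkusi -> ikgoulkusu -> ikgoulkusu -> ikgoulkuzu
lemma: ikgo; TOR=ma; GRD=ta; CASE=ra


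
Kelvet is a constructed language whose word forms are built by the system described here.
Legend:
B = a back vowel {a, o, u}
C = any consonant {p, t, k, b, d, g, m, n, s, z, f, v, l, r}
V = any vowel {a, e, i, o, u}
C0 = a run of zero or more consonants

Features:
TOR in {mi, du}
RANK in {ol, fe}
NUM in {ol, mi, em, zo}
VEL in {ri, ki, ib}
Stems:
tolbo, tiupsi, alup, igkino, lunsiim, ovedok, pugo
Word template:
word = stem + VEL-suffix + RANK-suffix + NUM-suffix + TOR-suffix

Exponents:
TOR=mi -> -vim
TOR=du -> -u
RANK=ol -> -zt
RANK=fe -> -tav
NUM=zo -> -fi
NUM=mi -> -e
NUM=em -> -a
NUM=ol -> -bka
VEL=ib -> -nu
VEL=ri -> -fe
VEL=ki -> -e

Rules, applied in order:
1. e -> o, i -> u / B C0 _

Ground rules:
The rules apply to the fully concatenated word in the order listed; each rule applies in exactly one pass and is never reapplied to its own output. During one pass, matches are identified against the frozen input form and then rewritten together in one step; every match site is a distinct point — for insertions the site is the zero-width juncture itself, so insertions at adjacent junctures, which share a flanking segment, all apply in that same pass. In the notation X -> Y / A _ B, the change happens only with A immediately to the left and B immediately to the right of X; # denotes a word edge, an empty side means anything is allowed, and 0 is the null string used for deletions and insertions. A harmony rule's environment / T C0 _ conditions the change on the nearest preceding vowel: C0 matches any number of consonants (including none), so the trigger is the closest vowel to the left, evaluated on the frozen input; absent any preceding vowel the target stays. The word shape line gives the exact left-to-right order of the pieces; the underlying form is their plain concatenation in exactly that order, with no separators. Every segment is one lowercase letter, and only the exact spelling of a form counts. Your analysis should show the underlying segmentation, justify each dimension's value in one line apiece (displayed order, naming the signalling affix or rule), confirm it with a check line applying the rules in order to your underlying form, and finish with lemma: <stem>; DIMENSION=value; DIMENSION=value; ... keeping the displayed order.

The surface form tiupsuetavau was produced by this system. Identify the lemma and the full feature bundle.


underlying: tiupsi-e-tav-a-u
TOR=du - signalled by the affix -u
RANK=fe - signalled by the affix -tav
NUM=em - signalled by the affix -a
VEL=ki - signalled by the affix -e
check: tiupsietavau -> tiupsuetavau
lemma: tiupsi; TOR=du; RANK=fe; NUM=em; VEL=ki


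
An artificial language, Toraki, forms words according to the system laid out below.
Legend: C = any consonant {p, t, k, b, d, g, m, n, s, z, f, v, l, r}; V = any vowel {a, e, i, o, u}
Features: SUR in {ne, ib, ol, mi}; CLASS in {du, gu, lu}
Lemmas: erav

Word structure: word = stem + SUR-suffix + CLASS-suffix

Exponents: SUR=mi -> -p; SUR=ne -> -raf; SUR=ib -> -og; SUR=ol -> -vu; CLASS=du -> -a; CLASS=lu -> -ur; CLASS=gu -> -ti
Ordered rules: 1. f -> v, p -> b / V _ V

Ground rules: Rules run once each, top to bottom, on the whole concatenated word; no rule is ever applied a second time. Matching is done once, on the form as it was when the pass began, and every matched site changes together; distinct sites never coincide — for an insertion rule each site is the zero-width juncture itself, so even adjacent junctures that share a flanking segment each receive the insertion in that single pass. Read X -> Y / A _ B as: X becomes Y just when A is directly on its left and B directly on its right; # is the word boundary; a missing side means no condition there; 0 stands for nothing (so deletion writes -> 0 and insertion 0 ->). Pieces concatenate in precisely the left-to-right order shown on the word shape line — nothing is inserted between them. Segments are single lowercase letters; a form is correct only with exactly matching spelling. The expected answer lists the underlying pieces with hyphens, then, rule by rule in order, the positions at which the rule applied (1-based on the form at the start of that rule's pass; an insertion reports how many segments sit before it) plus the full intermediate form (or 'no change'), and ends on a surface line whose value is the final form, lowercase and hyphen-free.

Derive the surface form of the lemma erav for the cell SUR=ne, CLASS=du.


underlying: erav-raf-a
1. f -> v, p -> b / V _ V: fires at position(s) 7: eravrava
surface: eravrava


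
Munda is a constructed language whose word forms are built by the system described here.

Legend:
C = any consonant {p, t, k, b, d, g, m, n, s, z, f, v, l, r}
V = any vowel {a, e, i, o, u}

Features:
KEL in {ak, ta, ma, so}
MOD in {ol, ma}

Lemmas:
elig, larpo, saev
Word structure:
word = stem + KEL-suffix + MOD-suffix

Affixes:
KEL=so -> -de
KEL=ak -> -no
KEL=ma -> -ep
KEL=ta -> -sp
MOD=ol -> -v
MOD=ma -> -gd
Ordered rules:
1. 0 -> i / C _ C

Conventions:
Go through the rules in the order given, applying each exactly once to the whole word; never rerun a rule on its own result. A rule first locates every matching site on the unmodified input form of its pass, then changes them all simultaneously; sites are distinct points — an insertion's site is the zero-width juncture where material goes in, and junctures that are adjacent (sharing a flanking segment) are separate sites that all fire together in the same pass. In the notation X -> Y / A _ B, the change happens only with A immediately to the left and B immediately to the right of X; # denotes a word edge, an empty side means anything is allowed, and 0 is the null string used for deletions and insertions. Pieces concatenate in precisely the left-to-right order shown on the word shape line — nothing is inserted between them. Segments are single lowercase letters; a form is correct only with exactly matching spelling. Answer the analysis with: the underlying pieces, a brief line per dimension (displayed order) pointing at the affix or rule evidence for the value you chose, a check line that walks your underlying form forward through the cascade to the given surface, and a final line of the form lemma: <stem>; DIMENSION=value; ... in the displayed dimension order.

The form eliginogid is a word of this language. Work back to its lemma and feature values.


underlying: elig-no-gd
KEL=ak - signalled by the affix -no
MOD=ma - signalled by the affix -gd
check: elignogd -> eliginogid
lemma: elig; KEL=ak; MOD=ma


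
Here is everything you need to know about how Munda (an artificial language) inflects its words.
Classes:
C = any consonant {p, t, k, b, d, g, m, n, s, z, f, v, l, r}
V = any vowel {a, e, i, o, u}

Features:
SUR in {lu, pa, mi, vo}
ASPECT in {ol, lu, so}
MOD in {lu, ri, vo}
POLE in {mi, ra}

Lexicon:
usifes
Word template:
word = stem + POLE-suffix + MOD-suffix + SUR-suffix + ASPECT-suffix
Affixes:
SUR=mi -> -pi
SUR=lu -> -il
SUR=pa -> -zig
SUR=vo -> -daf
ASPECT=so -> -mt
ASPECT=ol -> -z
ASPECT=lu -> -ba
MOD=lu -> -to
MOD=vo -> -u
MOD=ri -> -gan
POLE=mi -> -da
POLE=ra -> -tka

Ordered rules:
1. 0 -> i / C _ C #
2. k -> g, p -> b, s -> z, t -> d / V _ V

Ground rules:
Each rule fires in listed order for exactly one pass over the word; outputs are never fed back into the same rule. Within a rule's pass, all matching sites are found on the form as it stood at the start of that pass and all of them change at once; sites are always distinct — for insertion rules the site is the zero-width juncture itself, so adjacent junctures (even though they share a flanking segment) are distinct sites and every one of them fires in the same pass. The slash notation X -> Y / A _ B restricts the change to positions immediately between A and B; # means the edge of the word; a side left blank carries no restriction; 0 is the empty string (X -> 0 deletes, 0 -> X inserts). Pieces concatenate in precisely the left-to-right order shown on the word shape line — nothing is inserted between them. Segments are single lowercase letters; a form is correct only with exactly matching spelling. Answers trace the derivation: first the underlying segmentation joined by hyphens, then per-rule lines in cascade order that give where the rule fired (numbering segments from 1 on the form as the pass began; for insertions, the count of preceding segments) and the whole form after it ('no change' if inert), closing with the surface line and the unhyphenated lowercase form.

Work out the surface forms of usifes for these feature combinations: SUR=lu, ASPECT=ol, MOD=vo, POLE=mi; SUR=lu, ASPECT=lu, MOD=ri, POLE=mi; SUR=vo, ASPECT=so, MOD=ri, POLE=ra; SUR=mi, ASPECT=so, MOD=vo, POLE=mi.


cell SUR=lu, ASPECT=ol, MOD=vo, POLE=mi:
underlying: usifes-da-u-il-z
1. 0 -> i / C _ C #: inserts after position(s) 11: usifesdauiliz
2. k -> g, p -> b, s -> z, t -> d / V _ V: fires at position(s) 2: uzifesdauiliz
surface: uzifesdauiliz

cell SUR=lu, ASPECT=lu, MOD=ri, POLE=mi:
underlying: usifes-da-gan-il-ba
1. 0 -> i / C _ C #: no change
2. k -> g, p -> b, s -> z, t -> d / V _ V: fires at position(s) 2: uzifesdaganilba
surface: uzifesdaganilba

cell SUR=vo, ASPECT=so, MOD=ri, POLE=ra:
underlying: usifes-tka-gan-daf-mt
1. 0 -> i / C _ C #: inserts after position(s) 16: usifestkagandafmit
2. k -> g, p -> b, s -> z, t -> d / V _ V: fires at position(s) 2: uzifestkagandafmit
surface: uzifestkagandafmit

cell SUR=mi, ASPECT=so, MOD=vo, POLE=mi:
underlying: usifes-da-u-pi-mt
1. 0 -> i / C _ C #: inserts after position(s) 12: usifesdaupimit
2. k -> g, p -> b, s -> z, t -> d / V _ V: fires at position(s) 2, 10: uzifesdaubimit
surface: uzifesdaubimit


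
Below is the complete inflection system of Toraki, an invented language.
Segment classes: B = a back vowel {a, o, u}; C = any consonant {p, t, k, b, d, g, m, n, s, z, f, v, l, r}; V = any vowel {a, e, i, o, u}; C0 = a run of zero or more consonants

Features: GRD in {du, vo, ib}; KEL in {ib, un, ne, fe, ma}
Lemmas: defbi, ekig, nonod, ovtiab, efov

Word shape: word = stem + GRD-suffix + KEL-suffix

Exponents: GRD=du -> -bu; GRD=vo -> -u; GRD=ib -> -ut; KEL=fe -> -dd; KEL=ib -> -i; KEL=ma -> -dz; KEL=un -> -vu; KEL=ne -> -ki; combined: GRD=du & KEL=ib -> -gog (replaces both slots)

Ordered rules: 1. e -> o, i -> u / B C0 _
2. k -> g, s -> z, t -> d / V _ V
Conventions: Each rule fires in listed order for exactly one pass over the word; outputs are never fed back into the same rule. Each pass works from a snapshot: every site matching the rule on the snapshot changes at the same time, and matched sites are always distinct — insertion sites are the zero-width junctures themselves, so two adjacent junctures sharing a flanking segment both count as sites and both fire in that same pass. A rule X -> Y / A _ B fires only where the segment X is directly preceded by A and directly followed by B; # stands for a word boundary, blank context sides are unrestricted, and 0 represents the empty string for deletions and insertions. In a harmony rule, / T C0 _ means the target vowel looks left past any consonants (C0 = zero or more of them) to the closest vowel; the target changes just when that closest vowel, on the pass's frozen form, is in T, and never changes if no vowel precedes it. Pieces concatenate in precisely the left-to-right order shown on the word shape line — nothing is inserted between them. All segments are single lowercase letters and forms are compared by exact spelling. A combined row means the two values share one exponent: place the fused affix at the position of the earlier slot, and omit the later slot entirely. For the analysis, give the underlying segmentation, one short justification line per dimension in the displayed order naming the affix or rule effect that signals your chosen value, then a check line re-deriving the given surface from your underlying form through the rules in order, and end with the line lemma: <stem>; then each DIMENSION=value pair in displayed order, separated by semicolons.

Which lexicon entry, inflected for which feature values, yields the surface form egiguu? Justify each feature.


underlying: ekig-u-i
GRD=vo - signalled by the affix -u
KEL=ib - signalled by the affix -i
check: ekigui -> ekiguu -> egiguu
lemma: ekig; GRD=vo; KEL=ib


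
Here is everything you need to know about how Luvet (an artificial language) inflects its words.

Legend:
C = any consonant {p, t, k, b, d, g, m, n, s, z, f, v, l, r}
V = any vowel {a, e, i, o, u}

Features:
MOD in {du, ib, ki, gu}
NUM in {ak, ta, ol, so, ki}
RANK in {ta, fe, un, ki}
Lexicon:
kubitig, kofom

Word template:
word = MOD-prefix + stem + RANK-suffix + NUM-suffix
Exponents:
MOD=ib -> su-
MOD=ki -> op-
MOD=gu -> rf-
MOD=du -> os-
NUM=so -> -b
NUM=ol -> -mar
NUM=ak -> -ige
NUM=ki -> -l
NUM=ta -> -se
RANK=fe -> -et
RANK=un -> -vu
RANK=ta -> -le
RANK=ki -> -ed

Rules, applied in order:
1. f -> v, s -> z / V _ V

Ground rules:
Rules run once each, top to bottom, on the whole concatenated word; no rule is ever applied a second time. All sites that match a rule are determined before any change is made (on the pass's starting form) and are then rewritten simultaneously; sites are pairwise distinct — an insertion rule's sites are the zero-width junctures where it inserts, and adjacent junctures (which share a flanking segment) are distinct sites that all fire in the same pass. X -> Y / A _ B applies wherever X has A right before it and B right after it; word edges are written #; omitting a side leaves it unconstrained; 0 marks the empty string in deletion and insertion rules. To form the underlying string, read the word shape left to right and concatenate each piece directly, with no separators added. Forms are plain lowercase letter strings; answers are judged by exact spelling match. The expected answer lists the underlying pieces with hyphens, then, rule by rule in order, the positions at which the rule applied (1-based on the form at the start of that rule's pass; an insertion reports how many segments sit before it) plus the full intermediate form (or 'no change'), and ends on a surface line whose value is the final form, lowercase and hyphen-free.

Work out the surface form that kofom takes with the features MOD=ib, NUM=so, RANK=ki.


underlying: su-kofom-ed-b
1. f -> v, s -> z / V _ V: fires at position(s) 5: sukovomedb
surface: sukovomedb


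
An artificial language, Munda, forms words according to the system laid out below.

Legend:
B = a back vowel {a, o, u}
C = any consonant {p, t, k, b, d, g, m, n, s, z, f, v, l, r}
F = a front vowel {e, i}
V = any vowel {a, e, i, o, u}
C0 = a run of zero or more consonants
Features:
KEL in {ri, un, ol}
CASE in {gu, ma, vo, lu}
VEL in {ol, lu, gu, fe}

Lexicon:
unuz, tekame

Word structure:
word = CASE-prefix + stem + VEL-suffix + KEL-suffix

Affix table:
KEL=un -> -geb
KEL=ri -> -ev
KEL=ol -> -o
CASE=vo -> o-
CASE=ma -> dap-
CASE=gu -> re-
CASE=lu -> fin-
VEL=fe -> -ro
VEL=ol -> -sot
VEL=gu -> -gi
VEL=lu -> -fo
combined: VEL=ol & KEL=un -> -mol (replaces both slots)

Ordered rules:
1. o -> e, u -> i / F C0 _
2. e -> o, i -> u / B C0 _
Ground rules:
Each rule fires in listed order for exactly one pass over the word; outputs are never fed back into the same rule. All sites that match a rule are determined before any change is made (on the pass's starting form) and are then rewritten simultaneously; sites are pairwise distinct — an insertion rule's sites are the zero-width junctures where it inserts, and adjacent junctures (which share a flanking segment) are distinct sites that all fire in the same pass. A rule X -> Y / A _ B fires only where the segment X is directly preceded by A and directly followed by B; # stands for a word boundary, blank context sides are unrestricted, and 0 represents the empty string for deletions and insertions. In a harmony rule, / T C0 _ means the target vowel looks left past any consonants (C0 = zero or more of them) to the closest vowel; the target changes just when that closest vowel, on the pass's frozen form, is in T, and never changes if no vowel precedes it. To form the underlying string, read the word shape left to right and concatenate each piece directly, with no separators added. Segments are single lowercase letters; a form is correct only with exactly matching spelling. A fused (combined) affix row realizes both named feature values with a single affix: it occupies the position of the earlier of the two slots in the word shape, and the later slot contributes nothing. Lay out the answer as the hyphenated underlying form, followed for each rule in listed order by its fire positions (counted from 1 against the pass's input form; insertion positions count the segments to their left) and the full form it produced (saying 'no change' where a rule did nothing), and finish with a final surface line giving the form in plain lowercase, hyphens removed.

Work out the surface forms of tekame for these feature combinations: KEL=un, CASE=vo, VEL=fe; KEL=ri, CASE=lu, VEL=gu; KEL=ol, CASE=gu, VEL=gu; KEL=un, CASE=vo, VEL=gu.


cell KEL=un, CASE=vo, VEL=fe:
underlying: o-tekame-ro-geb
1. o -> e, u -> i / F C0 _: fires at position(s) 9: otekameregeb
2. e -> o, i -> u / B C0 _: fires at position(s) 3, 7: otokamoregeb
surface: otokamoregeb

cell KEL=ri, CASE=lu, VEL=gu:
underlying: fin-tekame-gi-ev
1. o -> e, u -> i / F C0 _: no change
2. e -> o, i -> u / B C0 _: fires at position(s) 9: fintekamogiev
surface: fintekamogiev

cell KEL=ol, CASE=gu, VEL=gu:
underlying: re-tekame-gi-o
1. o -> e, u -> i / F C0 _: fires at position(s) 11: retekamegie
2. e -> o, i -> u / B C0 _: fires at position(s) 8: retekamogie
surface: retekamogie

cell KEL=un, CASE=vo, VEL=gu:
underlying: o-tekame-gi-geb
1. o -> e, u -> i / F C0 _: no change
2. e -> o, i -> u / B C0 _: fires at position(s) 3, 7: otokamogigeb
surface: otokamogigeb


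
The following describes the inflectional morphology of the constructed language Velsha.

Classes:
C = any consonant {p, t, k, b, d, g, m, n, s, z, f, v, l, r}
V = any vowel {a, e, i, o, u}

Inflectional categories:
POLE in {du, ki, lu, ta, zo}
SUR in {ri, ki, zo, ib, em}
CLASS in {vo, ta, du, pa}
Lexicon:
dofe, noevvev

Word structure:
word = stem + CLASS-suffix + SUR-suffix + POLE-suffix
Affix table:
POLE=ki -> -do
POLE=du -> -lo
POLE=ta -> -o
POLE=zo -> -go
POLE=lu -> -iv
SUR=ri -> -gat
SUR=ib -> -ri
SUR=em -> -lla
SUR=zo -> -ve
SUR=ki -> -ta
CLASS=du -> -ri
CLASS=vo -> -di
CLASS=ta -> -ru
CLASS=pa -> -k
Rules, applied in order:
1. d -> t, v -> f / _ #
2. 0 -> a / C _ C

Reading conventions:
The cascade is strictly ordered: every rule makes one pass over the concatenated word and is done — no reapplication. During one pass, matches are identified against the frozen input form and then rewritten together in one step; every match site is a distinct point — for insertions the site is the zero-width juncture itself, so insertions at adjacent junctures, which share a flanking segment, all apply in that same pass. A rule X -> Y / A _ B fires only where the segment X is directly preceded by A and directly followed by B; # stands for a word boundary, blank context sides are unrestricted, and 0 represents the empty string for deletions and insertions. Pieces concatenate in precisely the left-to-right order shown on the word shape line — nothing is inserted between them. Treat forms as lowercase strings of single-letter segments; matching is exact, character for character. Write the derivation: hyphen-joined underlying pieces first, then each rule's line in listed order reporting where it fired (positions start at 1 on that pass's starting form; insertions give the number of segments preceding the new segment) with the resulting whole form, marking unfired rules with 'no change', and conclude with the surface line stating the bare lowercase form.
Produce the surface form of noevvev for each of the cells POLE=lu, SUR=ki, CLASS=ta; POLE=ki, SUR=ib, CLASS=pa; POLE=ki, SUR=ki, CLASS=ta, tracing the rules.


cell POLE=lu, SUR=ki, CLASS=ta:
underlying: noevvev-ru-ta-iv
1. d -> t, v -> f / _ #: fires at position(s) 13: noevvevrutaif
2. 0 -> a / C _ C: inserts after position(s) 4, 7: noevavevarutaif
surface: noevavevarutaif

cell POLE=ki, SUR=ib, CLASS=pa:
underlying: noevvev-k-ri-do
1. d -> t, v -> f / _ #: no change
2. 0 -> a / C _ C: inserts after position(s) 4, 7, 8: noevavevakarido
surface: noevavevakarido

cell POLE=ki, SUR=ki, CLASS=ta:
underlying: noevvev-ru-ta-do
1. d -> t, v -> f / _ #: no change
2. 0 -> a / C _ C: inserts after position(s) 4, 7: noevavevarutado
surface: noevavevarutado
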